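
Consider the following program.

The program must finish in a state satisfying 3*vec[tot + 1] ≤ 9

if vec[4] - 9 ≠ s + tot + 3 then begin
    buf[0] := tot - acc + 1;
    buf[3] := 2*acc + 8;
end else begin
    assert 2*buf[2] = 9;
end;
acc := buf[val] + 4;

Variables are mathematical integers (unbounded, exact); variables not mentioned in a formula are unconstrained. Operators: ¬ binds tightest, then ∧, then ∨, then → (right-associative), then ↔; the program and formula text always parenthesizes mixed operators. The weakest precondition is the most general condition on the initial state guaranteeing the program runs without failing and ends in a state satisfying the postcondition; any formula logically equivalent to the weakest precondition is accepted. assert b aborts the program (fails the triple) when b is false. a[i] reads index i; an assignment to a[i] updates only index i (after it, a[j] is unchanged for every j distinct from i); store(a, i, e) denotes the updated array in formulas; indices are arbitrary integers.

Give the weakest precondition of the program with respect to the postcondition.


Working backward. After the program, 3*vec[tot + 1] ≤ 9 must hold.
Before acc := buf[val] + 4: 3*vec[tot + 1] ≤ 9
Then branch requires 3*vec[tot + 1] ≤ 9; else branch requires 2*buf[2] = 9 ∧ 3*vec[tot + 1] ≤ 9.
Before the if: (vec[4] ≠ s + tot + 12 → 3*vec[tot + 1] ≤ 9) ∧ ((¬(vec[4] ≠ s + tot + 12)) → (2*buf[2] = 9 ∧ 3*vec[tot + 1] ≤ 9))
Answer: WP = (vec[4] ≠ s + tot + 12 → 3*vec[tot + 1] ≤ 9) ∧ ((¬(vec[4] ≠ s + tot + 12)) → (2*buf[2] = 9 ∧ 3*vec[tot + 1] ≤ 9))


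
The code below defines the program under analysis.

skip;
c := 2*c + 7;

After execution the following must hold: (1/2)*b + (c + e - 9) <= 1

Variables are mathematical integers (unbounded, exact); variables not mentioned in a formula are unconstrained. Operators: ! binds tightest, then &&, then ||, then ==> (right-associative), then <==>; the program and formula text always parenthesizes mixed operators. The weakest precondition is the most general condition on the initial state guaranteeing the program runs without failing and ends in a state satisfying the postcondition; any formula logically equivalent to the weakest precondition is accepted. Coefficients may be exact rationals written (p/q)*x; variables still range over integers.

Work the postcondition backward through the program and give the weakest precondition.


Working backward. After the program, the postcondition (1/2)*b + (c + e - 9) <= 1 must hold; in canonical form it is (1/2)*b + c + e <= 10.
Before c := 2*c + 7: (1/2)*b + 2*c + e <= 3
Before skip: (1/2)*b + 2*c + e <= 3
Answer: WP = (1/2)*b + 2*c + e <= 3


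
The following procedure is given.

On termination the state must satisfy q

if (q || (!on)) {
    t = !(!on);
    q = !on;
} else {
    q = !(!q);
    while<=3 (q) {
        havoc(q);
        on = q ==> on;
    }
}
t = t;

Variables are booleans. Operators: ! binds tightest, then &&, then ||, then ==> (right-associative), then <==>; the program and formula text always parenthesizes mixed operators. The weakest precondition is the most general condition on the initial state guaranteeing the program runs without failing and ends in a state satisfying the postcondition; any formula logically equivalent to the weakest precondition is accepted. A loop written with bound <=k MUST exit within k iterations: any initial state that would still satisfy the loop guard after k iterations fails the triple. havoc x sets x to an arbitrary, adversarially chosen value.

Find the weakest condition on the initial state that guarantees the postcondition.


Working backward. After the program, q must hold.
Before t := t: q
Then branch requires !on; else branch requires (!q) && ((!q) ==> q).
Before the if: ((q || (!on)) ==> (!on)) && ((!(q || (!on))) ==> ((!q) && ((!q) ==> q)))
Answer: WP = ((q || (!on)) ==> (!on)) && ((!(q || (!on))) ==> ((!q) && ((!q) ==> q)))


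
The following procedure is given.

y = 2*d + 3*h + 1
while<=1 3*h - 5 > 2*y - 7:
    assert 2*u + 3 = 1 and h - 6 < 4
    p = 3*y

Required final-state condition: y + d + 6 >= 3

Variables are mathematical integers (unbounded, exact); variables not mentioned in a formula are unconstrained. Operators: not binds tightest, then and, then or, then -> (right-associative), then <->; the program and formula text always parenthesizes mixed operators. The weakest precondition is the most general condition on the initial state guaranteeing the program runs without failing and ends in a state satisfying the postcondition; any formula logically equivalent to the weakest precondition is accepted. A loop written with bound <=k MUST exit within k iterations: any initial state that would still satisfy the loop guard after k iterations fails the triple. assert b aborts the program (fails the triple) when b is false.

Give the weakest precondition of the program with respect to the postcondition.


Working backward. After the program, the postcondition y + d + 6 >= 3 must hold; in canonical form it is d + y >= -3.
Before the loop (bound <=1), unroll the exhaustion recursion (WP_0 = exit-now case; WP_j = one more guarded iteration, up to j = 1):
  WP_0: (not (3*h > 2*y - 2)) and d + y >= -3
  WP_1: (3*h > 2*y - 2 -> (2*u = -2 and h < 10 and (not (3*h > 2*y - 2)) and d + y >= -3)) and ((not (3*h > 2*y - 2)) -> d + y >= -3)
So before the loop: (3*h > 2*y - 2 -> (2*u = -2 and h < 10 and (not (3*h > 2*y - 2)) and d + y >= -3)) and ((not (3*h > 2*y - 2)) -> d + y >= -3)
Before y := 2*d + 3*h + 1: (4*d + 3*h < 0 -> (2*u = -2 and h < 10 and (not (4*d + 3*h < 0)) and 3*d + 3*h >= -4)) and ((not (4*d + 3*h < 0)) -> 3*d + 3*h >= -4)
Answer: WP = (4*d + 3*h < 0 -> (2*u = -2 and h < 10 and (not (4*d + 3*h < 0)) and 3*d + 3*h >= -4)) and ((not (4*d + 3*h < 0)) -> 3*d + 3*h >= -4)


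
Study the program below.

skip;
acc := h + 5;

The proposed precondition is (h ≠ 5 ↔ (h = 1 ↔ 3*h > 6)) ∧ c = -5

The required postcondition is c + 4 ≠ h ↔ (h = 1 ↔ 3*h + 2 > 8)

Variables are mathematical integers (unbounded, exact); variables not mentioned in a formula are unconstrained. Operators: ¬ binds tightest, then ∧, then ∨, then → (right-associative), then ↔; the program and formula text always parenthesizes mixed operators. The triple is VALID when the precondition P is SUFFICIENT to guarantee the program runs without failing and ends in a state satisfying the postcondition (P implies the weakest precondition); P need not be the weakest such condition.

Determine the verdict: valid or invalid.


Working backward. After the program, the postcondition c + 4 ≠ h ↔ (h = 1 ↔ 3*h + 2 > 8) must hold; in canonical form it is c ≠ h - 4 ↔ (h = 1 ↔ 3*h > 6).
Before acc := h + 5: c ≠ h - 4 ↔ (h = 1 ↔ 3*h > 6)
Before skip: c ≠ h - 4 ↔ (h = 1 ↔ 3*h > 6)
The weakest precondition is c ≠ h - 4 ↔ (h = 1 ↔ 3*h > 6).
Check whether (h ≠ 5 ↔ (h = 1 ↔ 3*h > 6)) ∧ c = -5 implies it.
Countermodel: at the initial state c = -5, h = -1, the precondition holds but the weakest precondition fails.
Answer: invalid


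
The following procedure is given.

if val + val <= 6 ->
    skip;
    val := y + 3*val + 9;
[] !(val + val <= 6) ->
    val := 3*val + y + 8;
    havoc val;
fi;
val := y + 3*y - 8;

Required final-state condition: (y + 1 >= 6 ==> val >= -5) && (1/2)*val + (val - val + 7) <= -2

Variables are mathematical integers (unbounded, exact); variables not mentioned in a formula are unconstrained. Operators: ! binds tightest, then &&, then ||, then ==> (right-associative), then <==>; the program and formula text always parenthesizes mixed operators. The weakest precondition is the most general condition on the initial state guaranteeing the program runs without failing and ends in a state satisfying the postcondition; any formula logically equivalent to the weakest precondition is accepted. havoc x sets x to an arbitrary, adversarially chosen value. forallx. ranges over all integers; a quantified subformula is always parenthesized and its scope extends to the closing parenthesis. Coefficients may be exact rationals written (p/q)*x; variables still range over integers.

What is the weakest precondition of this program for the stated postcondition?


Working backward. After the program, the postcondition (y + 1 >= 6 ==> val >= -5) && (1/2)*val + (val - val + 7) <= -2 must hold; in canonical form it is (y >= 5 ==> val >= -5) && (1/2)*val <= -9.
Before val := y + 3*y - 8: (y >= 5 ==> 4*y >= 3) && 2*y <= -5
Then branch requires (y >= 5 ==> 4*y >= 3) && 2*y <= -5; else branch requires (y >= 5 ==> 4*y >= 3) && 2*y <= -5.
Before the if: (2*val <= 6 ==> ((y >= 5 ==> 4*y >= 3) && 2*y <= -5)) && ((!(2*val <= 6)) ==> ((y >= 5 ==> 4*y >= 3) && 2*y <= -5))
Answer: WP = (2*val <= 6 ==> ((y >= 5 ==> 4*y >= 3) && 2*y <= -5)) && ((!(2*val <= 6)) ==> ((y >= 5 ==> 4*y >= 3) && 2*y <= -5))


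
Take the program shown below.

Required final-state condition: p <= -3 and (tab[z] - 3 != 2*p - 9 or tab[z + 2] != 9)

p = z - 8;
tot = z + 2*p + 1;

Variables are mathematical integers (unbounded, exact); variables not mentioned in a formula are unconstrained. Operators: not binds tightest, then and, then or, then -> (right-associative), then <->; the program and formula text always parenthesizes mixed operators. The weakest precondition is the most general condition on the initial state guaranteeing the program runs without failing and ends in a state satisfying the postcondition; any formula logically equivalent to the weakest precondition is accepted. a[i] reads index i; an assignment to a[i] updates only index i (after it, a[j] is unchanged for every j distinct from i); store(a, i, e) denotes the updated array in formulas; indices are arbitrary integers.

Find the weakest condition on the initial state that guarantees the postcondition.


Working backward. After the program, the postcondition p <= -3 and (tab[z] - 3 != 2*p - 9 or tab[z + 2] != 9) must hold; in canonical form it is p <= -3 and (tab[z] != 2*p - 6 or tab[z + 2] != 9).
Before tot := z + 2*p + 1: p <= -3 and (tab[z] != 2*p - 6 or tab[z + 2] != 9)
Before p := z - 8: z <= 5 and (tab[z] != 2*z - 22 or tab[z + 2] != 9)
Answer: WP = z <= 5 and (tab[z] != 2*z - 22 or tab[z + 2] != 9)


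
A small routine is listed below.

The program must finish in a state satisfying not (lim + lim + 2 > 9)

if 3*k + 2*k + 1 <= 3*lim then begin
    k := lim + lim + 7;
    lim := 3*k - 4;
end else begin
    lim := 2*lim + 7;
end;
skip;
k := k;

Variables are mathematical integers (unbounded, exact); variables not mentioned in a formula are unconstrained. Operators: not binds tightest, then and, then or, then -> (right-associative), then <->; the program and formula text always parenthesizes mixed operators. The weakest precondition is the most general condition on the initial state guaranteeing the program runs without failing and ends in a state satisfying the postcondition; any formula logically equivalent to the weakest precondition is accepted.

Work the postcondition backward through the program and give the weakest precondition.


Working backward. After the program, the postcondition not (lim + lim + 2 > 9) must hold; in canonical form it is not (2*lim > 7).
Before k := k: not (2*lim > 7)
Before skip: not (2*lim > 7)
Then branch requires not (12*lim > -27); else branch requires not (4*lim > -7).
Before the if: (5*k <= 3*lim - 1 -> (not (12*lim > -27))) and ((not (5*k <= 3*lim - 1)) -> (not (4*lim > -7)))
Answer: WP = (5*k <= 3*lim - 1 -> (not (12*lim > -27))) and ((not (5*k <= 3*lim - 1)) -> (not (4*lim > -7)))


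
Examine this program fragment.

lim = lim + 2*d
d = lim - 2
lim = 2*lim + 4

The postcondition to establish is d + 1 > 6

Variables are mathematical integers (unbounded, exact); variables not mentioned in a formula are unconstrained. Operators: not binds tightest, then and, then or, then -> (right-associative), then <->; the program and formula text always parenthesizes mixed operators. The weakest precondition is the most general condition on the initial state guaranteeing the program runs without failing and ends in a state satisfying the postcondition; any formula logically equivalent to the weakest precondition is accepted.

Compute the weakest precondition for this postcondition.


Working backward. After the program, the postcondition d + 1 > 6 must hold; in canonical form it is d > 5.
Before lim := 2*lim + 4: d > 5
Before d := lim - 2: lim > 7
Before lim := lim + 2*d: 2*d + lim > 7
Answer: WP = 2*d + lim > 7


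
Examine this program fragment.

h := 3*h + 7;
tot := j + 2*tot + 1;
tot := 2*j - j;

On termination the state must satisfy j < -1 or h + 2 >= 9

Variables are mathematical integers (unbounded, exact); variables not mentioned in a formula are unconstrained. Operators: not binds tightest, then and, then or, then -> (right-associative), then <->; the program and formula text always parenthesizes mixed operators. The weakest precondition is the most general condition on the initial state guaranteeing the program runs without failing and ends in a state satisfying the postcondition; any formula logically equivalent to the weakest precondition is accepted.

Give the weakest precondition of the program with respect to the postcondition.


Working backward. After the program, the postcondition j < -1 or h + 2 >= 9 must hold; in canonical form it is j < -1 or h >= 7.
Before tot := 2*j - j: j < -1 or h >= 7
Before tot := j + 2*tot + 1: j < -1 or h >= 7
Before h := 3*h + 7: j < -1 or 3*h >= 0
Answer: WP = j < -1 or 3*h >= 0


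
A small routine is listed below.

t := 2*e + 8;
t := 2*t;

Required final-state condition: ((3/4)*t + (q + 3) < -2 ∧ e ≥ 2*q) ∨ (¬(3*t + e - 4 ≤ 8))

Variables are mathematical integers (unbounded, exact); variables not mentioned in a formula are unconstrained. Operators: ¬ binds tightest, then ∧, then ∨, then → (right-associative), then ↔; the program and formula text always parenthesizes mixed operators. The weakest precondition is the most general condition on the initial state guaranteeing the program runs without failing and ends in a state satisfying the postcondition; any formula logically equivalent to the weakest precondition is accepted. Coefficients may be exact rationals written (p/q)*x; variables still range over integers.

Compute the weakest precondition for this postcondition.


Working backward. After the program, the postcondition ((3/4)*t + (q + 3) < -2 ∧ e ≥ 2*q) ∨ (¬(3*t + e - 4 ≤ 8)) must hold; in canonical form it is (q + (3/4)*t < -5 ∧ e ≥ 2*q) ∨ (¬(e + 3*t ≤ 12)).
Before t := 2*t: (q + (3/2)*t < -5 ∧ e ≥ 2*q) ∨ (¬(e + 6*t ≤ 12))
Before t := 2*e + 8: (3*e + q < -17 ∧ e ≥ 2*q) ∨ (¬(13*e ≤ -36))
Answer: WP = (3*e + q < -17 ∧ e ≥ 2*q) ∨ (¬(13*e ≤ -36))


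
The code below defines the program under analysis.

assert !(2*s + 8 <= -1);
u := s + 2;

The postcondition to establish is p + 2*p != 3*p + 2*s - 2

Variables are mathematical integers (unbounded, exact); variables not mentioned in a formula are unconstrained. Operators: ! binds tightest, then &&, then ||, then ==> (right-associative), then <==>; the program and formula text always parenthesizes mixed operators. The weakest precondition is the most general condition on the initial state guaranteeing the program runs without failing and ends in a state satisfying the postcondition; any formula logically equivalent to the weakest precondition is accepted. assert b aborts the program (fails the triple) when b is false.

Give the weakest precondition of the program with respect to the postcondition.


Working backward. After the program, the postcondition p + 2*p != 3*p + 2*s - 2 must hold; in canonical form it is 2*s != 2.
Before u := s + 2: 2*s != 2
Before assert !(2*s + 8 <= -1): (!(2*s <= -9)) && 2*s != 2
Answer: WP = (!(2*s <= -9)) && 2*s != 2


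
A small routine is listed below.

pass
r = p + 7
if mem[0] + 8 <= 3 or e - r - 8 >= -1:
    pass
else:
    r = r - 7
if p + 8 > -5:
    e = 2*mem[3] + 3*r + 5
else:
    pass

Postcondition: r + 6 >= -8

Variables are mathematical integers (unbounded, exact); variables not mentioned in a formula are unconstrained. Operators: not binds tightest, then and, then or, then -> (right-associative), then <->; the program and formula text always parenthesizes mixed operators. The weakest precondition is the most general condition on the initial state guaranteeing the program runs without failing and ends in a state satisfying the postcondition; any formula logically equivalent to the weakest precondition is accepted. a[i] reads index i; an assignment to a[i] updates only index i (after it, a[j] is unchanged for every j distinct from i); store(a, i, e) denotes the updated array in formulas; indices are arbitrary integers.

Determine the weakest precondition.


Working backward. After the program, the postcondition r + 6 >= -8 must hold; in canonical form it is r >= -14.
Then branch requires r >= -14; else branch requires r >= -14.
Before the if: (p > -13 -> r >= -14) and ((not (p > -13)) -> r >= -14)
Then branch requires (p > -13 -> r >= -14) and ((not (p > -13)) -> r >= -14); else branch requires (p > -13 -> r >= -7) and ((not (p > -13)) -> r >= -7).
Before the if: ((mem[0] <= -5 or e >= r + 7) -> ((p > -13 -> r >= -14) and ((not (p > -13)) -> r >= -14))) and ((not (mem[0] <= -5 or e >= r + 7)) -> ((p > -13 -> r >= -7) and ((not (p > -13)) -> r >= -7)))
Before r := p + 7: ((mem[0] <= -5 or e >= p + 14) -> ((p > -13 -> p >= -21) and ((not (p > -13)) -> p >= -21))) and ((not (mem[0] <= -5 or e >= p + 14)) -> ((p > -13 -> p >= -14) and ((not (p > -13)) -> p >= -14)))
Before skip: ((mem[0] <= -5 or e >= p + 14) -> ((p > -13 -> p >= -21) and ((not (p > -13)) -> p >= -21))) and ((not (mem[0] <= -5 or e >= p + 14)) -> ((p > -13 -> p >= -14) and ((not (p > -13)) -> p >= -14)))
Answer: WP = ((mem[0] <= -5 or e >= p + 14) -> ((p > -13 -> p >= -21) and ((not (p > -13)) -> p >= -21))) and ((not (mem[0] <= -5 or e >= p + 14)) -> ((p > -13 -> p >= -14) and ((not (p > -13)) -> p >= -14)))


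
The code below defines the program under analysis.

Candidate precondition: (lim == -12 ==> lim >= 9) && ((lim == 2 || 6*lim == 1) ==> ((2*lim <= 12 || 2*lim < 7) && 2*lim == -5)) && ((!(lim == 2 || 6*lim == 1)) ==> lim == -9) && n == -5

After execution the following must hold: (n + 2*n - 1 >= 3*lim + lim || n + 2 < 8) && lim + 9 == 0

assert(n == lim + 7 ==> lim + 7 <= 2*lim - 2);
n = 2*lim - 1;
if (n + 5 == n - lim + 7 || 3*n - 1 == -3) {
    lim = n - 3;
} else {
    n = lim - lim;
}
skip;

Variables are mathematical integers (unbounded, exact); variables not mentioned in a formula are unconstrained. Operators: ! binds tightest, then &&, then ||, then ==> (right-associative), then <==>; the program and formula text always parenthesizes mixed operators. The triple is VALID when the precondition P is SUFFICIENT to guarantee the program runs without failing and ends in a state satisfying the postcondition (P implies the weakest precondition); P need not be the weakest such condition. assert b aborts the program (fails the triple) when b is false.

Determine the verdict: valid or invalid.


Working backward. After the program, the postcondition (n + 2*n - 1 >= 3*lim + lim || n + 2 < 8) && lim + 9 == 0 must hold; in canonical form it is (3*n >= 4*lim + 1 || n < 6) && lim == -9.
Before skip: (3*n >= 4*lim + 1 || n < 6) && lim == -9
Then branch requires (n <= 11 || n < 6) && n == -6; else branch requires lim == -9.
Before the if: ((lim == 2 || 3*n == -2) ==> ((n <= 11 || n < 6) && n == -6)) && ((!(lim == 2 || 3*n == -2)) ==> lim == -9)
Before n := 2*lim - 1: ((lim == 2 || 6*lim == 1) ==> ((2*lim <= 12 || 2*lim < 7) && 2*lim == -5)) && ((!(lim == 2 || 6*lim == 1)) ==> lim == -9)
Before assert n == lim + 7 ==> lim + 7 <= 2*lim - 2: (n == lim + 7 ==> lim >= 9) && ((lim == 2 || 6*lim == 1) ==> ((2*lim <= 12 || 2*lim < 7) && 2*lim == -5)) && ((!(lim == 2 || 6*lim == 1)) ==> lim == -9)
The weakest precondition is (n == lim + 7 ==> lim >= 9) && ((lim == 2 || 6*lim == 1) ==> ((2*lim <= 12 || 2*lim < 7) && 2*lim == -5)) && ((!(lim == 2 || 6*lim == 1)) ==> lim == -9).
Check whether (lim == -12 ==> lim >= 9) && ((lim == 2 || 6*lim == 1) ==> ((2*lim <= 12 || 2*lim < 7) && 2*lim == -5)) && ((!(lim == 2 || 6*lim == 1)) ==> lim == -9) && n == -5 implies it.
Every state satisfying the precondition satisfies the weakest precondition: the implication holds.
Answer: valid


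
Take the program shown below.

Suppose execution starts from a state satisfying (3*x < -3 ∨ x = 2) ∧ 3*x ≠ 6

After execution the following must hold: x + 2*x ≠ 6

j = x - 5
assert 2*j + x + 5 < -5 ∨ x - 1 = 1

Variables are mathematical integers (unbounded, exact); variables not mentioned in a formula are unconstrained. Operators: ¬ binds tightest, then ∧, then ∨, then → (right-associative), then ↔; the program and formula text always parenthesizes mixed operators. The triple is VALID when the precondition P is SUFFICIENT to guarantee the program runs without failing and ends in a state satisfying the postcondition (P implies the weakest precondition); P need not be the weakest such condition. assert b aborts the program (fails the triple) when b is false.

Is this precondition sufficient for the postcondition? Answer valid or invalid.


Working backward. After the program, the postcondition x + 2*x ≠ 6 must hold; in canonical form it is 3*x ≠ 6.
Before assert 2*j + x + 5 < -5 ∨ x - 1 = 1: (2*j + x < -10 ∨ x = 2) ∧ 3*x ≠ 6
Before j := x - 5: (3*x < 0 ∨ x = 2) ∧ 3*x ≠ 6
The weakest precondition is (3*x < 0 ∨ x = 2) ∧ 3*x ≠ 6.
Check whether (3*x < -3 ∨ x = 2) ∧ 3*x ≠ 6 implies it.
Every state satisfying the precondition satisfies the weakest precondition: the implication holds.
Answer: valid


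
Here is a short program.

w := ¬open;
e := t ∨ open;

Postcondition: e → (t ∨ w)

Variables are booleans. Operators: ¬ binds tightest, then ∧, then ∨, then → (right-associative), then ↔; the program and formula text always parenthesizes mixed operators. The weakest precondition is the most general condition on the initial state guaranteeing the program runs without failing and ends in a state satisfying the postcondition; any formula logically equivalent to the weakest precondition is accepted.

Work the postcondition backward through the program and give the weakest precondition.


Working backward. After the program, e → (t ∨ w) must hold.
Before e := t ∨ open: (t ∨ open) → (t ∨ w)
Before w := ¬open: (t ∨ open) → (t ∨ (¬open))
Answer: WP = (t ∨ open) → (t ∨ (¬open))


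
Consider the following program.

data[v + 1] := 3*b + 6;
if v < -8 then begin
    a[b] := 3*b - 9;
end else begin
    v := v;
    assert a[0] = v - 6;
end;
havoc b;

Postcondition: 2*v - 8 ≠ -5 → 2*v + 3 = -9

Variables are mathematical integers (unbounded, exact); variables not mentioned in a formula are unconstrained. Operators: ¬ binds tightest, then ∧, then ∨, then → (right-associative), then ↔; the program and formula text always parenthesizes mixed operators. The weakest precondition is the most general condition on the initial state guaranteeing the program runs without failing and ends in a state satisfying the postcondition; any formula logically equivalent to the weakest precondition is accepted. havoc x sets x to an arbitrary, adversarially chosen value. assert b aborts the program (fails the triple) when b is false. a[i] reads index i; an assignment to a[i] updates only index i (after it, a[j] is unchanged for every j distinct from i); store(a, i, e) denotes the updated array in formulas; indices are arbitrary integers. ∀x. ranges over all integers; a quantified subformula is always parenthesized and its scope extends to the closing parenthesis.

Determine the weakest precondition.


Working backward. After the program, the postcondition 2*v - 8 ≠ -5 → 2*v + 3 = -9 must hold; in canonical form it is 2*v ≠ 3 → 2*v = -12.
Before havoc b: 2*v ≠ 3 → 2*v = -12
Then branch requires 2*v ≠ 3 → 2*v = -12; else branch requires a[0] = v - 6 ∧ (2*v ≠ 3 → 2*v = -12).
Before the if: (v < -8 → (2*v ≠ 3 → 2*v = -12)) ∧ ((¬(v < -8)) → (a[0] = v - 6 ∧ (2*v ≠ 3 → 2*v = -12)))
Before data[v + 1] := 3*b + 6: (v < -8 → (2*v ≠ 3 → 2*v = -12)) ∧ ((¬(v < -8)) → (a[0] = v - 6 ∧ (2*v ≠ 3 → 2*v = -12)))
Answer: WP = (v < -8 → (2*v ≠ 3 → 2*v = -12)) ∧ ((¬(v < -8)) → (a[0] = v - 6 ∧ (2*v ≠ 3 → 2*v = -12)))


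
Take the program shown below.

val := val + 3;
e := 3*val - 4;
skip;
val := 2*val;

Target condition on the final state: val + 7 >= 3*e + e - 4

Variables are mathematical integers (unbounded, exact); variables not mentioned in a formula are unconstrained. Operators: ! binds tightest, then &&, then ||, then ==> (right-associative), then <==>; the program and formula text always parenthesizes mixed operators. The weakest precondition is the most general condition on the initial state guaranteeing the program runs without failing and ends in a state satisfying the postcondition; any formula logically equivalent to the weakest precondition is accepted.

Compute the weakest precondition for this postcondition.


Working backward. After the program, the postcondition val + 7 >= 3*e + e - 4 must hold; in canonical form it is val >= 4*e - 11.
Before val := 2*val: 2*val >= 4*e - 11
Before skip: 2*val >= 4*e - 11
Before e := 3*val - 4: 10*val <= 27
Before val := val + 3: 10*val <= -3
Answer: WP = 10*val <= -3


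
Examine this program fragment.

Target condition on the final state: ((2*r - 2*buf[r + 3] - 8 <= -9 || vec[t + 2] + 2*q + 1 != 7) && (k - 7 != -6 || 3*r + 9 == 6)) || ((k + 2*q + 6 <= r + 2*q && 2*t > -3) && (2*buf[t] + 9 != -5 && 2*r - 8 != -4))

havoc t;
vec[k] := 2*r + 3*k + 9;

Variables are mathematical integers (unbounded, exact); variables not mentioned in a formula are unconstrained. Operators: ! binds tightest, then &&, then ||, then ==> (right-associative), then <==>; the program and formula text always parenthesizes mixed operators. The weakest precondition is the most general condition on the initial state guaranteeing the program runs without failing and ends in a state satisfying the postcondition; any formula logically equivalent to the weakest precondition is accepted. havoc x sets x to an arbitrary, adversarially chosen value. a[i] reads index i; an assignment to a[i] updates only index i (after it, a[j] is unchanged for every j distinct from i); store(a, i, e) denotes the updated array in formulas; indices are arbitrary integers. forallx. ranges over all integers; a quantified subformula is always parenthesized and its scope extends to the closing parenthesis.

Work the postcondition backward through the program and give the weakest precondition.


Working backward. After the program, the postcondition ((2*r - 2*buf[r + 3] - 8 <= -9 || vec[t + 2] + 2*q + 1 != 7) && (k - 7 != -6 || 3*r + 9 == 6)) || ((k + 2*q + 6 <= r + 2*q && 2*t > -3) && (2*buf[t] + 9 != -5 && 2*r - 8 != -4)) must hold; in canonical form it is ((2*r <= 2*buf[r + 3] - 1 || vec[t + 2] + 2*q != 6) && (k != 1 || 3*r == -3)) || (k <= r - 6 && 2*t > -3 && 2*buf[t] != -14 && 2*r != 4).
Before vec[k] := 2*r + 3*k + 9: ((2*r <= 2*buf[r + 3] - 1 || store(vec, k, 3*k + 2*r + 9)[t + 2] + 2*q != 6) && (k != 1 || 3*r == -3)) || (k <= r - 6 && 2*t > -3 && 2*buf[t] != -14 && 2*r != 4)
Before havoc t: forall t_1. (((2*r <= 2*buf[r + 3] - 1 || store(vec, k, 3*k + 2*r + 9)[t_1 + 2] + 2*q != 6) && (k != 1 || 3*r == -3)) || (k <= r - 6 && 2*t_1 > -3 && 2*buf[t_1] != -14 && 2*r != 4))
Answer: WP = forall t_1. (((2*r <= 2*buf[r + 3] - 1 || store(vec, k, 3*k + 2*r + 9)[t_1 + 2] + 2*q != 6) && (k != 1 || 3*r == -3)) || (k <= r - 6 && 2*t_1 > -3 && 2*buf[t_1] != -14 && 2*r != 4))


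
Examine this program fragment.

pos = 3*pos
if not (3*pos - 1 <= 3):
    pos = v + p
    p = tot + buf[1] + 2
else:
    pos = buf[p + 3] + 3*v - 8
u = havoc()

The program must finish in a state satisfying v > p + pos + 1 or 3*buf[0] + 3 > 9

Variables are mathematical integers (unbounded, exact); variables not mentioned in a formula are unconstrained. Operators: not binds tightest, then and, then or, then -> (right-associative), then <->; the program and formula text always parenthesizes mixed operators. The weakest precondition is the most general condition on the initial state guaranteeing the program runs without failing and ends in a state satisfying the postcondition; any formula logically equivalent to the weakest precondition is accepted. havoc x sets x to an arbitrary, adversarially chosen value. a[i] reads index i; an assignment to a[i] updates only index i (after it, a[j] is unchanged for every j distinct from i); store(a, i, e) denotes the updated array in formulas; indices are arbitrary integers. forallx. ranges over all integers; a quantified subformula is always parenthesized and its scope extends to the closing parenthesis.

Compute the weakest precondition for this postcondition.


Working backward. After the program, the postcondition v > p + pos + 1 or 3*buf[0] + 3 > 9 must hold; in canonical form it is v > p + pos + 1 or 3*buf[0] > 6.
Before havoc u: v > p + pos + 1 or 3*buf[0] > 6
Then branch requires buf[1] + p + tot < -3 or 3*buf[0] > 6; else branch requires buf[p + 3] + p + 2*v < 7 or 3*buf[0] > 6.
Before the if: ((not (3*pos <= 4)) -> (buf[1] + p + tot < -3 or 3*buf[0] > 6)) and (3*pos <= 4 -> (buf[p + 3] + p + 2*v < 7 or 3*buf[0] > 6))
Before pos := 3*pos: ((not (9*pos <= 4)) -> (buf[1] + p + tot < -3 or 3*buf[0] > 6)) and (9*pos <= 4 -> (buf[p + 3] + p + 2*v < 7 or 3*buf[0] > 6))
Answer: WP = ((not (9*pos <= 4)) -> (buf[1] + p + tot < -3 or 3*buf[0] > 6)) and (9*pos <= 4 -> (buf[p + 3] + p + 2*v < 7 or 3*buf[0] > 6))


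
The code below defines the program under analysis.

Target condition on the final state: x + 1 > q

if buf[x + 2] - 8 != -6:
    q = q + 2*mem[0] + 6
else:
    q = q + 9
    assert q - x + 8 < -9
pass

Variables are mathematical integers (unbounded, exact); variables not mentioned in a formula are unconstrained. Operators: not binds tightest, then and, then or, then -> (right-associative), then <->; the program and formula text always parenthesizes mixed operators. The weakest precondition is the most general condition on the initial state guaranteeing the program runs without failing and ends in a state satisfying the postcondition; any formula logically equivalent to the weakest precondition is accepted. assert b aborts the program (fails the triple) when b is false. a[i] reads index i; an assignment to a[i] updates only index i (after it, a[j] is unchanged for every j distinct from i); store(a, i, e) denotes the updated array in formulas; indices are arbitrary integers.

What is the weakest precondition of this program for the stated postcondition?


Working backward. After the program, the postcondition x + 1 > q must hold; in canonical form it is x > q - 1.
Before skip: x > q - 1
Then branch requires x > 2*mem[0] + q + 5; else branch requires q < x - 26 and x > q + 8.
Before the if: (buf[x + 2] != 2 -> x > 2*mem[0] + q + 5) and ((not (buf[x + 2] != 2)) -> (q < x - 26 and x > q + 8))
Answer: WP = (buf[x + 2] != 2 -> x > 2*mem[0] + q + 5) and ((not (buf[x + 2] != 2)) -> (q < x - 26 and x > q + 8))


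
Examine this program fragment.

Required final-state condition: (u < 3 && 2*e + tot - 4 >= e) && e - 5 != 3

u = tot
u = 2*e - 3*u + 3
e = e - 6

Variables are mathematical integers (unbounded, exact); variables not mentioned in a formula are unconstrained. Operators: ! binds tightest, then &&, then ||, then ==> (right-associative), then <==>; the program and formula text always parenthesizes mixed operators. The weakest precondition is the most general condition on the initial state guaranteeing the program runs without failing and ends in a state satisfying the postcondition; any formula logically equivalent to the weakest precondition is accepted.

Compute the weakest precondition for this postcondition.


Working backward. After the program, the postcondition (u < 3 && 2*e + tot - 4 >= e) && e - 5 != 3 must hold; in canonical form it is u < 3 && e + tot >= 4 && e != 8.
Before e := e - 6: u < 3 && e + tot >= 10 && e != 14
Before u := 2*e - 3*u + 3: 2*e < 3*u && e + tot >= 10 && e != 14
Before u := tot: 2*e < 3*tot && e + tot >= 10 && e != 14
Answer: WP = 2*e < 3*tot && e + tot >= 10 && e != 14


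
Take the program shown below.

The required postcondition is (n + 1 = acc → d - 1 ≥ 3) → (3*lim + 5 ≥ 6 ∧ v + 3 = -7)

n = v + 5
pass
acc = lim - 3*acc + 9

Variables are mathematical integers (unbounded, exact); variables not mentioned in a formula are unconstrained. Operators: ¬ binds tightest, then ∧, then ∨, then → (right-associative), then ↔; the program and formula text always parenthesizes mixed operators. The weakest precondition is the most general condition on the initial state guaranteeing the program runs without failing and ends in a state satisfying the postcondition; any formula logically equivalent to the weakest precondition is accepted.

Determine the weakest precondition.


Working backward. After the program, the postcondition (n + 1 = acc → d - 1 ≥ 3) → (3*lim + 5 ≥ 6 ∧ v + 3 = -7) must hold; in canonical form it is (n = acc - 1 → d ≥ 4) → (3*lim ≥ 1 ∧ v = -10).
Before acc := lim - 3*acc + 9: (3*acc + n = lim + 8 → d ≥ 4) → (3*lim ≥ 1 ∧ v = -10)
Before skip: (3*acc + n = lim + 8 → d ≥ 4) → (3*lim ≥ 1 ∧ v = -10)
Before n := v + 5: (3*acc + v = lim + 3 → d ≥ 4) → (3*lim ≥ 1 ∧ v = -10)
Answer: WP = (3*acc + v = lim + 3 → d ≥ 4) → (3*lim ≥ 1 ∧ v = -10)


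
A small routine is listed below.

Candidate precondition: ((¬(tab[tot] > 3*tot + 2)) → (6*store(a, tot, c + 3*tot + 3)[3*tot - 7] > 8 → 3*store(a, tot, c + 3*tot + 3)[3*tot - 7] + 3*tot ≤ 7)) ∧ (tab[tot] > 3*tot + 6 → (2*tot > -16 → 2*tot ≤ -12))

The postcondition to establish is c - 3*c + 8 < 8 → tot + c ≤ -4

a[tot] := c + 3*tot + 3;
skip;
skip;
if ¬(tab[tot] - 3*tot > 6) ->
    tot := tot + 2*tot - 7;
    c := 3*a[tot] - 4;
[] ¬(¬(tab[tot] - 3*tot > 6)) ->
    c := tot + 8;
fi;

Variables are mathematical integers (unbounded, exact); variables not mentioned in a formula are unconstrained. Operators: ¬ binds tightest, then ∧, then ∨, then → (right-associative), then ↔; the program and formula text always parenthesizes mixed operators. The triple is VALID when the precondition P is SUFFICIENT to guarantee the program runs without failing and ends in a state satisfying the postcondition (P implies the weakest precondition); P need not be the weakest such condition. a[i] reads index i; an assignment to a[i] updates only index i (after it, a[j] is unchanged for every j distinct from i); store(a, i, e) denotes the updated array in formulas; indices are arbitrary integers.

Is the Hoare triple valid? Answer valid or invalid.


Working backward. After the program, the postcondition c - 3*c + 8 < 8 → tot + c ≤ -4 must hold; in canonical form it is 2*c > 0 → c + tot ≤ -4.
Then branch requires 6*a[3*tot - 7] > 8 → 3*a[3*tot - 7] + 3*tot ≤ 7; else branch requires 2*tot > -16 → 2*tot ≤ -12.
Before the if: ((¬(tab[tot] > 3*tot + 6)) → (6*a[3*tot - 7] > 8 → 3*a[3*tot - 7] + 3*tot ≤ 7)) ∧ (tab[tot] > 3*tot + 6 → (2*tot > -16 → 2*tot ≤ -12))
Before skip: ((¬(tab[tot] > 3*tot + 6)) → (6*a[3*tot - 7] > 8 → 3*a[3*tot - 7] + 3*tot ≤ 7)) ∧ (tab[tot] > 3*tot + 6 → (2*tot > -16 → 2*tot ≤ -12))
Before skip: ((¬(tab[tot] > 3*tot + 6)) → (6*a[3*tot - 7] > 8 → 3*a[3*tot - 7] + 3*tot ≤ 7)) ∧ (tab[tot] > 3*tot + 6 → (2*tot > -16 → 2*tot ≤ -12))
Before a[tot] := c + 3*tot + 3: ((¬(tab[tot] > 3*tot + 6)) → (6*store(a, tot, c + 3*tot + 3)[3*tot - 7] > 8 → 3*store(a, tot, c + 3*tot + 3)[3*tot - 7] + 3*tot ≤ 7)) ∧ (tab[tot] > 3*tot + 6 → (2*tot > -16 → 2*tot ≤ -12))
The weakest precondition is ((¬(tab[tot] > 3*tot + 6)) → (6*store(a, tot, c + 3*tot + 3)[3*tot - 7] > 8 → 3*store(a, tot, c + 3*tot + 3)[3*tot - 7] + 3*tot ≤ 7)) ∧ (tab[tot] > 3*tot + 6 → (2*tot > -16 → 2*tot ≤ -12)).
Check whether ((¬(tab[tot] > 3*tot + 2)) → (6*store(a, tot, c + 3*tot + 3)[3*tot - 7] > 8 → 3*store(a, tot, c + 3*tot + 3)[3*tot - 7] + 3*tot ≤ 7)) ∧ (tab[tot] > 3*tot + 6 → (2*tot > -16 → 2*tot ≤ -12)) implies it.
Countermodel: at the initial state a = {[-7] = 3, [0] = 3, elsewhere 3}, c = 0, tab = {[-7] = 3, [0] = 3, elsewhere 3}, tot = 0, the precondition holds but the weakest precondition fails.
Answer: invalid


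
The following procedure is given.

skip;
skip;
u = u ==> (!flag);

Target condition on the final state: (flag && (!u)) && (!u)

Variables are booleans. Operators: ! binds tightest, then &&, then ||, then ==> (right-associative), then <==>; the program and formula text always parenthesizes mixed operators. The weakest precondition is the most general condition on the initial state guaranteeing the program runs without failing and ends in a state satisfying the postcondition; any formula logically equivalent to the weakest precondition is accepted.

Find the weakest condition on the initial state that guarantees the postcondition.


Working backward. After the program, the postcondition (flag && (!u)) && (!u) must hold; in canonical form it is flag && (!u).
Before u := u ==> (!flag): flag && (!(u ==> (!flag)))
Before skip: flag && (!(u ==> (!flag)))
Before skip: flag && (!(u ==> (!flag)))
Answer: WP = flag && (!(u ==> (!flag)))


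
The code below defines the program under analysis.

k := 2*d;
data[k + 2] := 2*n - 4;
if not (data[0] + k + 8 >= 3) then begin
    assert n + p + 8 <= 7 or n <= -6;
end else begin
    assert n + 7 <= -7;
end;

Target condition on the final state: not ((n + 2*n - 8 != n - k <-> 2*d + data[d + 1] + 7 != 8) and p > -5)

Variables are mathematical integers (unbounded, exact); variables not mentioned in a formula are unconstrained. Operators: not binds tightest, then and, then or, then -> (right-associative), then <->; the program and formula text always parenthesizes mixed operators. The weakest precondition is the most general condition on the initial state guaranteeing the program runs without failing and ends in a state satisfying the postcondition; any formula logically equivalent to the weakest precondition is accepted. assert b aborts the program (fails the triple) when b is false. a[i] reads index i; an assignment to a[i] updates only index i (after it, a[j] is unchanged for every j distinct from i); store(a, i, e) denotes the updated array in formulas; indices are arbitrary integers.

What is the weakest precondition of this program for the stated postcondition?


Working backward. After the program, the postcondition not ((n + 2*n - 8 != n - k <-> 2*d + data[d + 1] + 7 != 8) and p > -5) must hold; in canonical form it is not ((k + 2*n != 8 <-> data[d + 1] + 2*d != 1) and p > -5).
Then branch requires (n + p <= -1 or n <= -6) and (not ((k + 2*n != 8 <-> data[d + 1] + 2*d != 1) and p > -5)); else branch requires n <= -14 and (not ((k + 2*n != 8 <-> data[d + 1] + 2*d != 1) and p > -5)).
Before the if: ((not (data[0] + k >= -5)) -> ((n + p <= -1 or n <= -6) and (not ((k + 2*n != 8 <-> data[d + 1] + 2*d != 1) and p > -5)))) and (data[0] + k >= -5 -> (n <= -14 and (not ((k + 2*n != 8 <-> data[d + 1] + 2*d != 1) and p > -5))))
Before data[k + 2] := 2*n - 4: ((not (store(data, k + 2, 2*n - 4)[0] + k >= -5)) -> ((n + p <= -1 or n <= -6) and (not ((k + 2*n != 8 <-> store(data, k + 2, 2*n - 4)[d + 1] + 2*d != 1) and p > -5)))) and (store(data, k + 2, 2*n - 4)[0] + k >= -5 -> (n <= -14 and (not ((k + 2*n != 8 <-> store(data, k + 2, 2*n - 4)[d + 1] + 2*d != 1) and p > -5))))
Before k := 2*d: ((not (store(data, 2*d + 2, 2*n - 4)[0] + 2*d >= -5)) -> ((n + p <= -1 or n <= -6) and (not ((2*d + 2*n != 8 <-> store(data, 2*d + 2, 2*n - 4)[d + 1] + 2*d != 1) and p > -5)))) and (store(data, 2*d + 2, 2*n - 4)[0] + 2*d >= -5 -> (n <= -14 and (not ((2*d + 2*n != 8 <-> store(data, 2*d + 2, 2*n - 4)[d + 1] + 2*d != 1) and p > -5))))
Answer: WP = ((not (store(data, 2*d + 2, 2*n - 4)[0] + 2*d >= -5)) -> ((n + p <= -1 or n <= -6) and (not ((2*d + 2*n != 8 <-> store(data, 2*d + 2, 2*n - 4)[d + 1] + 2*d != 1) and p > -5)))) and (store(data, 2*d + 2, 2*n - 4)[0] + 2*d >= -5 -> (n <= -14 and (not ((2*d + 2*n != 8 <-> store(data, 2*d + 2, 2*n - 4)[d + 1] + 2*d != 1) and p > -5))))
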